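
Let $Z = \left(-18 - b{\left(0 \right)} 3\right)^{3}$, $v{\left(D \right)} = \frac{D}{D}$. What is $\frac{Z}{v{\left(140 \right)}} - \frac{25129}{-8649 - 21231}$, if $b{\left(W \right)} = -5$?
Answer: $- \frac{781631}{29880} \approx -26.159$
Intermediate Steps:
$v{\left(D \right)} = 1$
$Z = -27$ ($Z = \left(-18 - \left(-5\right) 3\right)^{3} = \left(-18 - -15\right)^{3} = \left(-18 + 15\right)^{3} = \left(-3\right)^{3} = -27$)
$\frac{Z}{v{\left(140 \right)}} - \frac{25129}{-8649 - 21231} = - \frac{27}{1} - \frac{25129}{-8649 - 21231} = \left(-27\right) 1 - \frac{25129}{-8649 - 21231} = -27 - \frac{25129}{-29880} = -27 - - \frac{25129}{29880} = -27 + \frac{25129}{29880} = - \frac{781631}{29880}$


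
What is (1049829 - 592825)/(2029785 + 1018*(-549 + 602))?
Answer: 457004/2083739 ≈ 0.21932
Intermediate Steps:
(1049829 - 592825)/(2029785 + 1018*(-549 + 602)) = 457004/(2029785 + 1018*53) = 457004/(2029785 + 53954) = 457004/2083739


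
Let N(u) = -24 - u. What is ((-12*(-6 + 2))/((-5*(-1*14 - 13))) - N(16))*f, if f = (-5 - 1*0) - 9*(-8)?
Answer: 121672/45 ≈ 2703.8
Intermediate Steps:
f = 67 (f = (-5 + 0) + 72 = -5 + 72 = 67)
((-12*(-6 + 2))/((-5*(-1*14 - 13))) - N(16))*f = ((-12*(-6 + 2))/((-5*(-1*14 - 13))) - (-24 - 1*16))*67 = ((-12*(-4))/((-5*(-14 - 13))) - (-24 - 16))*67 = (48/((-5*(-27))) - 1*(-40))*67 = (48/135 + 40)*67 = (48*(1/135) + 40)*67 = (16/45 + 40)*67 = (1816/45)*67 = 121672/45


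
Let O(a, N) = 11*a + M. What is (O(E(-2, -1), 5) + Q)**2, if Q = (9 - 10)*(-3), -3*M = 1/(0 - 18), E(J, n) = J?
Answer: 1050625/2916 ≈ 360.30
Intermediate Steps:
M = 1/54 (M = -1/(3*(0 - 18)) = -1/3/(-18) = -1/3*(-1/18) = 1/54 ≈ 0.018519)
O(a, N) = 1/54 + 11*a (O(a, N) = 11*a + 1/54 = 1/54 + 11*a)
Q = 3 (Q = -1*(-3) = 3)
(O(E(-2, -1), 5) + Q)**2 = ((1/54 + 11*(-2)) + 3)**2 = ((1/54 - 22) + 3)**2 = (-1187/54 + 3)**2 = (-1025/54)**2 = 1050625/2916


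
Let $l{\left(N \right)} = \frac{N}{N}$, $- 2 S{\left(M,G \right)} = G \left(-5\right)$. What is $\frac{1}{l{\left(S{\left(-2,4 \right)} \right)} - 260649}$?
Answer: $- \frac{1}{260648} \approx -3.8366 \cdot 10^{-6}$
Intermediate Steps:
$S{\left(M,G \right)} = \frac{5 G}{2}$ ($S{\left(M,G \right)} = - \frac{G \left(-5\right)}{2} = - \frac{\left(-5\right) G}{2} = \frac{5 G}{2}$)
$l{\left(N \right)} = 1$
$\frac{1}{l{\left(S{\left(-2,4 \right)} \right)} - 260649} = \frac{1}{1 - 260649} = \frac{1}{-260648} = - \frac{1}{260648}$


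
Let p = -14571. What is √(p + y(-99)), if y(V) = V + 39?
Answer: I*√14631 ≈ 120.96*I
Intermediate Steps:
y(V) = 39 + V
√(p + y(-99)) = √(-14571 + (39 - 99)) = √(-14571 - 60) = √(-14631) = I*√14631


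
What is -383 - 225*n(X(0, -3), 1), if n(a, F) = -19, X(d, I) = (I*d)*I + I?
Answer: 3892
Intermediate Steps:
X(d, I) = I + d*I**2 (X(d, I) = d*I**2 + I = I + d*I**2)
-383 - 225*n(X(0, -3), 1) = -383 - 225*(-19) = -383 + 4275 = 3892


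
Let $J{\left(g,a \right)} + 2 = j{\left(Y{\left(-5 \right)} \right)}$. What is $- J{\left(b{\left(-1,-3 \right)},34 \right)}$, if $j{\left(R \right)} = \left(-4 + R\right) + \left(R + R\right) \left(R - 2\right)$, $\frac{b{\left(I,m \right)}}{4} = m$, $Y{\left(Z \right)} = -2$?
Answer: $-8$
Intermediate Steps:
$b{\left(I,m \right)} = 4 m$
$j{\left(R \right)} = -4 + R + 2 R \left(-2 + R\right)$ ($j{\left(R \right)} = \left(-4 + R\right) + 2 R \left(-2 + R\right) = -4 + R + 2 R \left(-2 + R\right)$)
$J{\left(g,a \right)} = 8$ ($J{\left(g,a \right)} = -2 - \left(-2 - 8\right) = -2 + \left(-4 + 6 + 2 \cdot 4\right) = -2 + \left(-4 + 6 + 8\right) = -2 + 10 = 8$)
$- J{\left(b{\left(-1,-3 \right)},34 \right)} = \left(-1\right) 8 = -8$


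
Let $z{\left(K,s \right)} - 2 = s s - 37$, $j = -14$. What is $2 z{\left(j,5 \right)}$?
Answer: $-20$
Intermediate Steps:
$z{\left(K,s \right)} = -35 + s^{2}$ ($z{\left(K,s \right)} = 2 + \left(s s - 37\right) = 2 + \left(s^{2} - 37\right) = 2 + \left(-37 + s^{2}\right) = -35 + s^{2}$)
$2 z{\left(j,5 \right)} = 2 \left(-35 + 5^{2}\right) = 2 \left(-35 + 25\right) = 2 \left(-10\right) = -20$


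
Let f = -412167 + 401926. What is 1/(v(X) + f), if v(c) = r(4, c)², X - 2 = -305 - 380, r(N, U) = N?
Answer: -1/10225 ≈ -9.7799e-5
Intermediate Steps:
X = -683 (X = 2 + (-305 - 380) = 2 - 685 = -683)
v(c) = 16 (v(c) = 4² = 16)
f = -10241
1/(v(X) + f) = 1/(16 - 10241) = 1/(-10225) = -1/10225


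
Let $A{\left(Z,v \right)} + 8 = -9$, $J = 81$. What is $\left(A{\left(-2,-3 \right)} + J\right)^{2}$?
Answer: $4096$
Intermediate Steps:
$A{\left(Z,v \right)} = -17$ ($A{\left(Z,v \right)} = -8 - 9 = -17$)
$\left(A{\left(-2,-3 \right)} + J\right)^{2} = \left(-17 + 81\right)^{2} = 64^{2} = 4096$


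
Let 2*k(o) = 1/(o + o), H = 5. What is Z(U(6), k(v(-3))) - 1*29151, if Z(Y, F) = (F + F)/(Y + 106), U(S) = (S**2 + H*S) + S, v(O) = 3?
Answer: -31133267/1068 ≈ -29151.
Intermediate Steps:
U(S) = S**2 + 6*S (U(S) = (S**2 + 5*S) + S = S**2 + 6*S)
k(o) = 1/(4*o) (k(o) = 1/(2*(o + o)) = 1/(2*((2*o))) = (1/(2*o))/2 = 1/(4*o))
Z(Y, F) = 2*F/(106 + Y) (Z(Y, F) = (2*F)/(106 + Y) = 2*F/(106 + Y))
Z(U(6), k(v(-3))) - 1*29151 = 2*((1/4)/3)/(106 + 6*(6 + 6)) - 1*29151 = 2*((1/4)*(1/3))/(106 + 6*12) - 29151 = 2*(1/12)/(106 + 72) - 29151 = 2*(1/12)/178 - 29151 = 2*(1/12)*(1/178) - 29151 = 1/1068 - 29151 = -31133267/1068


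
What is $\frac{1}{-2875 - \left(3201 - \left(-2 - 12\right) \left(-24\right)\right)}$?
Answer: $- \frac{1}{5740} \approx -0.00017422$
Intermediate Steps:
$\frac{1}{-2875 - \left(3201 - \left(-2 - 12\right) \left(-24\right)\right)} = \frac{1}{-2875 - 2865} = \frac{1}{-5740} = - \frac{1}{5740}$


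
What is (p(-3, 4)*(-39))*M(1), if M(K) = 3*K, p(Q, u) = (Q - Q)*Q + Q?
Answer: 351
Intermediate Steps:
p(Q, u) = Q (p(Q, u) = 0*Q + Q = 0 + Q = Q)
(p(-3, 4)*(-39))*M(1) = (-3*(-39))*(3*1) = 117*3 = 351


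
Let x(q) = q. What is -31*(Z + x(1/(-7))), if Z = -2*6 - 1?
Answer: 2852/7 ≈ 407.43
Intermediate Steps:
Z = -13 (Z = -12 - 1 = -13)
-31*(Z + x(1/(-7))) = -31*(-13 + 1/(-7)) = -31*(-13 - 1/7) = -31*(-92/7) = 2852/7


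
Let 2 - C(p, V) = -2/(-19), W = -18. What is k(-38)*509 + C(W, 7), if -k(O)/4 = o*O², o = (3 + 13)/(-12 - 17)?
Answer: 893756180/551 ≈ 1.6221e+6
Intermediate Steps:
o = -16/29 (o = 16/(-29) = 16*(-1/29) = -16/29 ≈ -0.55172)
C(p, V) = 36/19 (C(p, V) = 2 - (-2)/(-19) = 2 - (-2)*(-1)/19 = 2 - 1*2/19 = 2 - 2/19 = 36/19)
k(O) = 64*O²/29 (k(O) = -(-64)*O²/29 = 64*O²/29)
k(-38)*509 + C(W, 7) = ((64/29)*(-38)²)*509 + 36/19 = ((64/29)*1444)*509 + 36/19 = (92416/29)*509 + 36/19 = 47039744/29 + 36/19 = 893756180/551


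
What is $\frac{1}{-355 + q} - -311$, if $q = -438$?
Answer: $\frac{246622}{793} \approx 311.0$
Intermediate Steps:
$\frac{1}{-355 + q} - -311 = \frac{1}{-355 - 438} - -311 = \frac{1}{-793} + 311 = - \frac{1}{793} + 311 = \frac{246622}{793}$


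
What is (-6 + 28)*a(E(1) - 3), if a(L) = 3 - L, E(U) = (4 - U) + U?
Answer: 44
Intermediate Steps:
E(U) = 4
(-6 + 28)*a(E(1) - 3) = (-6 + 28)*(3 - (4 - 3)) = 22*(3 - 1*1) = 22*(3 - 1) = 22*2 = 44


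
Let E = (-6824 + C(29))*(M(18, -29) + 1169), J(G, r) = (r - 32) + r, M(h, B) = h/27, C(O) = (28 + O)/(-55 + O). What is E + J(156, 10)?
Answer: -622781765/78 ≈ -7.9844e+6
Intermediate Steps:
C(O) = (28 + O)/(-55 + O)
M(h, B) = h/27 (M(h, B) = h*(1/27) = h/27)
J(G, r) = -32 + 2*r (J(G, r) = (-32 + r) + r = -32 + 2*r)
E = -622780829/78 (E = (-6824 + (28 + 29)/(-55 + 29))*((1/27)*18 + 1169) = (-6824 + 57/(-26))*(2/3 + 1169) = (-6824 - 1/26*57)*(3509/3) = (-6824 - 57/26)*(3509/3) = -177481/26*3509/3 = -622780829/78 ≈ -7.9844e+6)
E + J(156, 10) = -622780829/78 + (-32 + 2*10) = -622780829/78 + (-32 + 20) = -622780829/78 - 12 = -622781765/78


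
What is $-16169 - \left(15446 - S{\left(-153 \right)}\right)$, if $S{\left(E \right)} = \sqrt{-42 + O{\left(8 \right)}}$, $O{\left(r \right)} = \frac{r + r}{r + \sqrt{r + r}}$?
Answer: $-31615 + \frac{i \sqrt{366}}{3} \approx -31615.0 + 6.377 i$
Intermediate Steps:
$O{\left(r \right)} = \frac{2 r}{r + \sqrt{2} \sqrt{r}}$ ($O{\left(r \right)} = \frac{2 r}{r + \sqrt{2 r}} = \frac{2 r}{r + \sqrt{2} \sqrt{r}}$)
$S{\left(E \right)} = \frac{i \sqrt{366}}{3}$ ($S{\left(E \right)} = \sqrt{-42 + 2 \cdot 8 \frac{1}{8 + \sqrt{2} \sqrt{8}}} = \sqrt{-42 + 2 \cdot 8 \frac{1}{8 + \sqrt{2} \cdot 2 \sqrt{2}}} = \sqrt{-42 + 2 \cdot 8 \frac{1}{8 + 4}} = \sqrt{-42 + 2 \cdot 8 \cdot \frac{1}{12}} = \sqrt{-42 + \frac{4}{3}} = \sqrt{- \frac{122}{3}} = \frac{i \sqrt{366}}{3}$)
$-16169 - \left(15446 - S{\left(-153 \right)}\right) = -16169 - \left(15446 - \frac{i \sqrt{366}}{3}\right) = -31615 + \frac{i \sqrt{366}}{3}$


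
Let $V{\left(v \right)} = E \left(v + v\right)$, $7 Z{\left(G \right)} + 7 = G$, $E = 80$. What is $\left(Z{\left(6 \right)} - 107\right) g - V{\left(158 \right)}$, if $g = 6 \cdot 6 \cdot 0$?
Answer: $-25280$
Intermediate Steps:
$g = 0$ ($g = 36 \cdot 0 = 0$)
$Z{\left(G \right)} = -1 + \frac{G}{7}$
$V{\left(v \right)} = 160 v$ ($V{\left(v \right)} = 80 \left(v + v\right) = 80 \cdot 2 v = 160 v$)
$\left(Z{\left(6 \right)} - 107\right) g - V{\left(158 \right)} = \left(\left(-1 + \frac{1}{7} \cdot 6\right) - 107\right) 0 - 160 \cdot 158 = \left(\left(-1 + \frac{6}{7}\right) - 107\right) 0 - 25280 = \left(- \frac{1}{7} - 107\right) 0 - 25280 = \left(- \frac{750}{7}\right) 0 - 25280 = 0 - 25280 = -25280$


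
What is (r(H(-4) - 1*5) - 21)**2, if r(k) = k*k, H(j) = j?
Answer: 3600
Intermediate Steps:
r(k) = k**2
(r(H(-4) - 1*5) - 21)**2 = ((-4 - 1*5)**2 - 21)**2 = ((-4 - 5)**2 - 21)**2 = ((-9)**2 - 21)**2 = (81 - 21)**2 = 60**2 = 3600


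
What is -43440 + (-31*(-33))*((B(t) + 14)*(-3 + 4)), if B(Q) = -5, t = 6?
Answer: -34233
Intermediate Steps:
-43440 + (-31*(-33))*((B(t) + 14)*(-3 + 4)) = -43440 + (-31*(-33))*((-5 + 14)*(-3 + 4)) = -43440 + 1023*(9*1) = -43440 + 1023*9 = -43440 + 9207 = -34233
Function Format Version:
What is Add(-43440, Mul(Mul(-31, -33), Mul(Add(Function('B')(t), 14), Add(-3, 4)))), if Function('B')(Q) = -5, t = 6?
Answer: -34233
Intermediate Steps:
Add(-43440, Mul(Mul(-31, -33), Mul(Add(Function('B')(t), 14), Add(-3, 4)))) = Add(-43440, Mul(Mul(-31, -33), Mul(Add(-5, 14), Add(-3, 4)))) = Add(-43440, Mul(1023, Mul(9, 1))) = Add(-43440, Mul(1023, 9)) = Add(-43440, 9207) = -34233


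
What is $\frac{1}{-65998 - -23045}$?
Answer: $- \frac{1}{42953} \approx -2.3281 \cdot 10^{-5}$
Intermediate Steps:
$\frac{1}{-65998 - -23045} = \frac{1}{-65998 + \left(-26492 + 49537\right)} = \frac{1}{-65998 + 23045} = \frac{1}{-42953} = - \frac{1}{42953}$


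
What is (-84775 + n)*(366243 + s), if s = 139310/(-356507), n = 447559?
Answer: 47368000862792544/356507 ≈ 1.3287e+11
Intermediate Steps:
s = -139310/356507 (s = 139310*(-1/356507) = -139310/356507 ≈ -0.39076)
(-84775 + n)*(366243 + s) = (-84775 + 447559)*(366243 - 139310/356507) = 362784*(130568053891/356507) = 47368000862792544/356507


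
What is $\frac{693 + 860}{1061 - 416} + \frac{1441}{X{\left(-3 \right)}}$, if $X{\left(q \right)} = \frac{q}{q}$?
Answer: $\frac{930998}{645} \approx 1443.4$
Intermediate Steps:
$X{\left(q \right)} = 1$
$\frac{693 + 860}{1061 - 416} + \frac{1441}{X{\left(-3 \right)}} = \frac{693 + 860}{1061 - 416} + \frac{1441}{1} = \frac{1553}{1061 - 416} + 1441 \cdot 1 = \frac{1553}{645} + 1441 = \frac{930998}{645}$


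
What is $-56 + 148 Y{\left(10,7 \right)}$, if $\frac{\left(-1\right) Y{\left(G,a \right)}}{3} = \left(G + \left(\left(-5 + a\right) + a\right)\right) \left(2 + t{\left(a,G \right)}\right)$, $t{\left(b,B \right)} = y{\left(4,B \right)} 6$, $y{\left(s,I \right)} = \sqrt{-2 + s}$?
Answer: $-16928 - 50616 \sqrt{2} \approx -88510.0$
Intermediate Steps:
$t{\left(b,B \right)} = 6 \sqrt{2}$ ($t{\left(b,B \right)} = \sqrt{-2 + 4} \cdot 6 = \sqrt{2} \cdot 6 = 6 \sqrt{2}$)
$Y{\left(G,a \right)} = - 3 \left(2 + 6 \sqrt{2}\right) \left(-5 + G + 2 a\right)$ ($Y{\left(G,a \right)} = - 3 \left(G + \left(\left(-5 + a\right) + a\right)\right) \left(2 + 6 \sqrt{2}\right) = - 3 \left(G + \left(-5 + 2 a\right)\right) \left(2 + 6 \sqrt{2}\right) = - 3 \left(-5 + G + 2 a\right) \left(2 + 6 \sqrt{2}\right) = - 3 \left(2 + 6 \sqrt{2}\right) \left(-5 + G + 2 a\right)$)
$-56 + 148 Y{\left(10,7 \right)} = -56 + 148 \left(30 - 84 - 60 + 90 \sqrt{2} - 252 \sqrt{2} - 180 \sqrt{2}\right) = -56 + 148 \left(-114 - 342 \sqrt{2}\right) = -56 - \left(16872 + 50616 \sqrt{2}\right) = -16928 - 50616 \sqrt{2}$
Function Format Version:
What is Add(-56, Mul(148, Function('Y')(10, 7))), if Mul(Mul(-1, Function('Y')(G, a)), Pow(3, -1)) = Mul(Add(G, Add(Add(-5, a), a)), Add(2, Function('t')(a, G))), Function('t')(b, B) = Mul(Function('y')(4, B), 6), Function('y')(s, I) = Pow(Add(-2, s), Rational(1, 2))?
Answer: Add(-16928, Mul(-50616, Pow(2, Rational(1, 2)))) ≈ -88510.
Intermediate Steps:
Function('t')(b, B) = Mul(6, Pow(2, Rational(1, 2))) (Function('t')(b, B) = Mul(Pow(Add(-2, 4), Rational(1, 2)), 6) = Mul(Pow(2, Rational(1, 2)), 6) = Mul(6, Pow(2, Rational(1, 2))))
Function('Y')(G, a) = Mul(-3, Add(2, Mul(6, Pow(2, Rational(1, 2)))), Add(-5, G, Mul(2, a))) (Function('Y')(G, a) = Mul(-3, Mul(Add(G, Add(Add(-5, a), a)), Add(2, Mul(6, Pow(2, Rational(1, 2)))))) = Mul(-3, Mul(Add(G, Add(-5, Mul(2, a))), Add(2, Mul(6, Pow(2, Rational(1, 2)))))) = Mul(-3, Mul(Add(-5, G, Mul(2, a)), Add(2, Mul(6, Pow(2, Rational(1, 2)))))) = Mul(-3, Mul(Add(2, Mul(6, Pow(2, Rational(1, 2)))), Add(-5, G, Mul(2, a)))) = Mul(-3, Add(2, Mul(6, Pow(2, Rational(1, 2)))), Add(-5, G, Mul(2, a))))
Add(-56, Mul(148, Function('Y')(10, 7))) = Add(-56, Mul(148, Add(30, Mul(-12, 7), Mul(-6, 10), Mul(90, Pow(2, Rational(1, 2))), Mul(-36, 7, Pow(2, Rational(1, 2))), Mul(-18, 10, Pow(2, Rational(1, 2)))))) = Add(-56, Mul(148, Add(30, -84, -60, Mul(90, Pow(2, Rational(1, 2))), Mul(-252, Pow(2, Rational(1, 2))), Mul(-180, Pow(2, Rational(1, 2)))))) = Add(-56, Mul(148, Add(-114, Mul(-342, Pow(2, Rational(1, 2)))))) = Add(-56, Add(-16872, Mul(-50616, Pow(2, Rational(1, 2))))) = Add(-16928, Mul(-50616, Pow(2, Rational(1, 2))))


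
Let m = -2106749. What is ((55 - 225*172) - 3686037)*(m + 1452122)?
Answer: 2438277403614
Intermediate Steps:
((55 - 225*172) - 3686037)*(m + 1452122) = ((55 - 225*172) - 3686037)*(-2106749 + 1452122) = ((55 - 38700) - 3686037)*(-654627) = (-38645 - 3686037)*(-654627) = -3724682*(-654627) = 2438277403614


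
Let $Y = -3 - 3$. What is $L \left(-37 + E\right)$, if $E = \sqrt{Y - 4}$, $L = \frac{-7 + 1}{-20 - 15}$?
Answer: $- \frac{222}{35} + \frac{6 i \sqrt{10}}{35} \approx -6.3429 + 0.5421 i$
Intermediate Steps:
$L = \frac{6}{35}$ ($L = - \frac{6}{-35} = \left(-6\right) \left(- \frac{1}{35}\right) = \frac{6}{35} \approx 0.17143$)
$Y = -6$ ($Y = -3 - 3 = -6$)
$E = i \sqrt{10}$ ($E = \sqrt{-6 - 4} = \sqrt{-10} = i \sqrt{10} \approx 3.1623 i$)
$L \left(-37 + E\right) = \frac{6 \left(-37 + i \sqrt{10}\right)}{35} = - \frac{222}{35} + \frac{6 i \sqrt{10}}{35}$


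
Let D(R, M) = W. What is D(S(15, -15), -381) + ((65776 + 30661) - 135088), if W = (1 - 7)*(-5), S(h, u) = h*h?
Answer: -38621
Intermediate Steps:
S(h, u) = h²
W = 30 (W = -6*(-5) = 30)
D(R, M) = 30
D(S(15, -15), -381) + ((65776 + 30661) - 135088) = 30 + ((65776 + 30661) - 135088) = 30 + (96437 - 135088) = 30 - 38651 = -38621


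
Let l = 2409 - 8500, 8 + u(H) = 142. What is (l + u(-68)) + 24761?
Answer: 18804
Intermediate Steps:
u(H) = 134 (u(H) = -8 + 142 = 134)
l = -6091
(l + u(-68)) + 24761 = (-6091 + 134) + 24761 = -5957 + 24761 = 18804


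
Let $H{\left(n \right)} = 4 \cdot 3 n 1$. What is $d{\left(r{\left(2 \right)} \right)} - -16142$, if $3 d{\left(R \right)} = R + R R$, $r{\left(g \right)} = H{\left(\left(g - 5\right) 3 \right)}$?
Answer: $19994$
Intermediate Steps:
$H{\left(n \right)} = 12 n$
$r{\left(g \right)} = -180 + 36 g$ ($r{\left(g \right)} = 12 \left(g - 5\right) 3 = 12 \left(-5 + g\right) 3 = 12 \left(-15 + 3 g\right) = -180 + 36 g$)
$d{\left(R \right)} = \frac{R}{3} + \frac{R^{2}}{3}$ ($d{\left(R \right)} = \frac{R + R R}{3} = \frac{R + R^{2}}{3} = \frac{R}{3} + \frac{R^{2}}{3}$)
$d{\left(r{\left(2 \right)} \right)} - -16142 = \frac{\left(-180 + 36 \cdot 2\right) \left(1 + \left(-180 + 36 \cdot 2\right)\right)}{3} - -16142 = \frac{\left(-180 + 72\right) \left(1 + \left(-180 + 72\right)\right)}{3} + 16142 = \frac{1}{3} \left(-108\right) \left(1 - 108\right) + 16142 = \frac{1}{3} \left(-108\right) \left(-107\right) + 16142 = 3852 + 16142 = 19994$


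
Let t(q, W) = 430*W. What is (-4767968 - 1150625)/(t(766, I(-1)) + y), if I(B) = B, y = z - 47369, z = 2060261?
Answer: -5918593/2012462 ≈ -2.9410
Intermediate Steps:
y = 2012892 (y = 2060261 - 47369 = 2012892)
(-4767968 - 1150625)/(t(766, I(-1)) + y) = (-4767968 - 1150625)/(430*(-1) + 2012892) = -5918593/(-430 + 2012892) = -5918593/2012462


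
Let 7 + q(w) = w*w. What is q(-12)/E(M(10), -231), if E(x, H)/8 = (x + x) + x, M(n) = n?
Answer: 137/240 ≈ 0.57083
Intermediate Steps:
E(x, H) = 24*x (E(x, H) = 8*((x + x) + x) = 8*(2*x + x) = 8*(3*x) = 24*x)
q(w) = -7 + w**2 (q(w) = -7 + w*w = -7 + w**2)
q(-12)/E(M(10), -231) = (-7 + (-12)**2)/((24*10)) = (-7 + 144)/240 = 137*(1/240) = 137/240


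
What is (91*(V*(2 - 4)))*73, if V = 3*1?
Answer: -39858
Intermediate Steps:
V = 3
(91*(V*(2 - 4)))*73 = (91*(3*(2 - 4)))*73 = (91*(3*(-2)))*73 = (91*(-6))*73 = -546*73 = -39858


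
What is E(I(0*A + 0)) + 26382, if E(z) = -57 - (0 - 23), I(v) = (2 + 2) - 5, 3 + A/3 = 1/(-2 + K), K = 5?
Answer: 26348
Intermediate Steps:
A = -8 (A = -9 + 3/(-2 + 5) = -9 + 3/3 = -9 + 3*(⅓) = -9 + 1 = -8)
I(v) = -1 (I(v) = 4 - 5 = -1)
E(z) = -34 (E(z) = -57 - 1*(-23) = -57 + 23 = -34)
E(I(0*A + 0)) + 26382 = -34 + 26382 = 26348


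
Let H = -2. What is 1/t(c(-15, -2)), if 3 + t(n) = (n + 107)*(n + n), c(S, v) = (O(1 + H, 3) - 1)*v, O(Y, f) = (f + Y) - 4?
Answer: 1/1353 ≈ 0.00073910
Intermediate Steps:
O(Y, f) = -4 + Y + f (O(Y, f) = (Y + f) - 4 = -4 + Y + f)
c(S, v) = -3*v (c(S, v) = ((-4 + (1 - 2) + 3) - 1)*v = ((-4 - 1 + 3) - 1)*v = (-2 - 1)*v = -3*v)
t(n) = -3 + 2*n*(107 + n) (t(n) = -3 + (n + 107)*(n + n) = -3 + (107 + n)*(2*n) = -3 + 2*n*(107 + n))
1/t(c(-15, -2)) = 1/(-3 + 2*(-3*(-2))² + 214*(-3*(-2))) = 1/(-3 + 2*6² + 214*6) = 1/(-3 + 2*36 + 1284) = 1/(-3 + 72 + 1284) = 1/1353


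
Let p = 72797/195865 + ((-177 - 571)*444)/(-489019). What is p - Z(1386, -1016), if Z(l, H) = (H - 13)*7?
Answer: 690016279684328/95781706435 ≈ 7204.0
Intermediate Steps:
Z(l, H) = -91 + 7*H (Z(l, H) = (-13 + H)*7 = -91 + 7*H)
p = 100648233023/95781706435 (p = 72797*(1/195865) - 748*444*(-1/489019) = 72797/195865 - 332112*(-1/489019) = 72797/195865 + 332112/489019 = 100648233023/95781706435 ≈ 1.0508)
p - Z(1386, -1016) = 100648233023/95781706435 - (-91 + 7*(-1016)) = 100648233023/95781706435 - (-91 - 7112) = 100648233023/95781706435 - 1*(-7203) = 100648233023/95781706435 + 7203 = 690016279684328/95781706435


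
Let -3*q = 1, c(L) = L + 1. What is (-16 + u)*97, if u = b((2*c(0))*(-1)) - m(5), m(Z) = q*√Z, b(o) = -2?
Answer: -1746 + 97*√5/3 ≈ -1673.7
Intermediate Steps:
c(L) = 1 + L
q = -⅓ (q = -⅓*1 = -⅓ ≈ -0.33333)
m(Z) = -√Z/3
u = -2 + √5/3 (u = -2 - (-1)*√5/3 = -2 + √5/3 ≈ -1.2546)
(-16 + u)*97 = (-16 + (-2 + √5/3))*97 = (-18 + √5/3)*97 = -1746 + 97*√5/3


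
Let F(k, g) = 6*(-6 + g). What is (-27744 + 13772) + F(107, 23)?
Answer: -13870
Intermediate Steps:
F(k, g) = -36 + 6*g
(-27744 + 13772) + F(107, 23) = (-27744 + 13772) + (-36 + 6*23) = -13972 + (-36 + 138) = -13972 + 102 = -13870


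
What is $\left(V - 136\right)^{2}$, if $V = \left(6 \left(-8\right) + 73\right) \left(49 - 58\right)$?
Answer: $130321$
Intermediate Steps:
$V = -225$ ($V = \left(-48 + 73\right) \left(-9\right) = 25 \left(-9\right) = -225$)
$\left(V - 136\right)^{2} = \left(-225 - 136\right)^{2} = \left(-361\right)^{2} = 130321$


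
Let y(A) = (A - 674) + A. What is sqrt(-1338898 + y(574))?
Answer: 2*I*sqrt(334606) ≈ 1156.9*I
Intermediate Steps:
y(A) = -674 + 2*A (y(A) = (-674 + A) + A = -674 + 2*A)
sqrt(-1338898 + y(574)) = sqrt(-1338898 + (-674 + 2*574)) = sqrt(-1338898 + (-674 + 1148)) = sqrt(-1338898 + 474) = sqrt(-1338424) = 2*I*sqrt(334606)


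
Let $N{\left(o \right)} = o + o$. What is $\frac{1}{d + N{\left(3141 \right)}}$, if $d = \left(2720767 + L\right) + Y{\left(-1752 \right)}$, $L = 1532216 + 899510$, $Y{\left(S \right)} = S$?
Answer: $\frac{1}{5157023} \approx 1.9391 \cdot 10^{-7}$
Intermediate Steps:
$N{\left(o \right)} = 2 o$
$L = 2431726$
$d = 5150741$ ($d = \left(2720767 + 2431726\right) - 1752 = 5152493 - 1752 = 5150741$)
$\frac{1}{d + N{\left(3141 \right)}} = \frac{1}{5150741 + 2 \cdot 3141} = \frac{1}{5150741 + 6282} = \frac{1}{5157023}$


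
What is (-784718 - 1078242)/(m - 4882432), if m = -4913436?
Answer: 465740/2448967 ≈ 0.19018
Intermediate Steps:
(-784718 - 1078242)/(m - 4882432) = (-784718 - 1078242)/(-4913436 - 4882432) = -1862960/(-9795868) = -1862960*(-1/9795868) = 465740/2448967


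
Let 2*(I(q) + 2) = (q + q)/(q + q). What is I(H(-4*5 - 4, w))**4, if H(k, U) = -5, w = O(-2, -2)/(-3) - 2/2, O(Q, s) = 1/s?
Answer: 81/16 ≈ 5.0625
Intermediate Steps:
O(Q, s) = 1/s
w = -5/6 (w = 1/(-2*(-3)) - 2/2 = -1/2*(-1/3) - 2*1/2 = 1/6 - 1 = -5/6 ≈ -0.83333)
I(q) = -3/2 (I(q) = -2 + ((q + q)/(q + q))/2 = -2 + ((2*q)/((2*q)))/2 = -2 + ((2*q)*(1/(2*q)))/2 = -2 + (1/2)*1 = -2 + 1/2 = -3/2)
I(H(-4*5 - 4, w))**4 = (-3/2)**4 = 81/16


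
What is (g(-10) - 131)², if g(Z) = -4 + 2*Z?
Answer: 24025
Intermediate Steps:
(g(-10) - 131)² = ((-4 + 2*(-10)) - 131)² = ((-4 - 20) - 131)² = (-24 - 131)² = (-155)² = 24025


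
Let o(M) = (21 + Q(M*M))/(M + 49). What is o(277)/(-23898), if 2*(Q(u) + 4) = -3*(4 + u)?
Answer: 230165/15581496 ≈ 0.014772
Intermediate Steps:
Q(u) = -10 - 3*u/2 (Q(u) = -4 + (-3*(4 + u))/2 = -4 + (-12 - 3*u)/2 = -4 + (-6 - 3*u/2) = -10 - 3*u/2)
o(M) = (11 - 3*M**2/2)/(49 + M) (o(M) = (21 + (-10 - 3*M*M/2))/(M + 49) = (21 + (-10 - 3*M**2/2))/(49 + M) = (11 - 3*M**2/2)/(49 + M))
o(277)/(-23898) = ((22 - 3*277**2)/(2*(49 + 277)))/(-23898) = ((1/2)*(22 - 3*76729)/326)*(-1/23898) = ((1/2)*(1/326)*(22 - 230187))*(-1/23898) = ((1/2)*(1/326)*(-230165))*(-1/23898) = -230165/652*(-1/23898) = 230165/15581496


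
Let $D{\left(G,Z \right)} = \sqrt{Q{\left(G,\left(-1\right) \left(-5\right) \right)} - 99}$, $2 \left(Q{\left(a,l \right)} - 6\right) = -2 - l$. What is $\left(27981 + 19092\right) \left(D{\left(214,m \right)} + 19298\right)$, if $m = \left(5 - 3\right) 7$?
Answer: $908414754 + \frac{47073 i \sqrt{386}}{2} \approx 9.0841 \cdot 10^{8} + 4.6242 \cdot 10^{5} i$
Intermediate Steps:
$Q{\left(a,l \right)} = 5 - \frac{l}{2}$ ($Q{\left(a,l \right)} = 6 + \frac{-2 - l}{2} = 6 - \left(1 + \frac{l}{2}\right) = 5 - \frac{l}{2}$)
$m = 14$ ($m = 2 \cdot 7 = 14$)
$D{\left(G,Z \right)} = \frac{i \sqrt{386}}{2}$ ($D{\left(G,Z \right)} = \sqrt{\left(5 - \frac{\left(-1\right) \left(-5\right)}{2}\right) - 99} = \sqrt{\left(5 - \frac{5}{2}\right) - 99} = \sqrt{\frac{5}{2} - 99} = \sqrt{- \frac{193}{2}} = \frac{i \sqrt{386}}{2}$)
$\left(27981 + 19092\right) \left(D{\left(214,m \right)} + 19298\right) = \left(27981 + 19092\right) \left(\frac{i \sqrt{386}}{2} + 19298\right) = 47073 \left(19298 + \frac{i \sqrt{386}}{2}\right) = 908414754 + \frac{47073 i \sqrt{386}}{2}$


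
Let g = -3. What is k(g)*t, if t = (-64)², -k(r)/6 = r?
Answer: 73728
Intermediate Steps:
k(r) = -6*r
t = 4096
k(g)*t = -6*(-3)*4096 = 18*4096 = 73728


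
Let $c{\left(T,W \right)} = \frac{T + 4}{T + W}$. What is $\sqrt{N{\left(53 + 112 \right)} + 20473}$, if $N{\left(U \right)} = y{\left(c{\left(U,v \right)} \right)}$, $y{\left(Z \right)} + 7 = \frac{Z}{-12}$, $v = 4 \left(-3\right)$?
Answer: $\frac{19 \sqrt{5308437}}{306} \approx 143.06$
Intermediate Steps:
$v = -12$
$c{\left(T,W \right)} = \frac{4 + T}{T + W}$
$y{\left(Z \right)} = -7 - \frac{Z}{12}$ ($y{\left(Z \right)} = -7 + \frac{Z}{-12} = -7 + Z \left(- \frac{1}{12}\right) = -7 - \frac{Z}{12}$)
$N{\left(U \right)} = -7 - \frac{4 + U}{12 \left(-12 + U\right)}$ ($N{\left(U \right)} = -7 - \frac{\frac{1}{U - 12} \left(4 + U\right)}{12} = -7 - \frac{\frac{1}{-12 + U} \left(4 + U\right)}{12} = -7 - \frac{4 + U}{12 \left(-12 + U\right)}$)
$\sqrt{N{\left(53 + 112 \right)} + 20473} = \sqrt{\frac{1004 - 85 \left(53 + 112\right)}{12 \left(-12 + \left(53 + 112\right)\right)} + 20473} = \sqrt{\frac{1004 - 14025}{12 \left(-12 + 165\right)} + 20473} = \sqrt{\frac{1004 - 14025}{12 \cdot 153} + 20473} = \sqrt{\frac{1}{12} \cdot \frac{1}{153} \left(-13021\right) + 20473} = \sqrt{- \frac{13021}{1836} + 20473} = \sqrt{\frac{37575407}{1836}} = \frac{19 \sqrt{5308437}}{306}$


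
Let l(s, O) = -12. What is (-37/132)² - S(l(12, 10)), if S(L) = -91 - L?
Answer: 1377865/17424 ≈ 79.079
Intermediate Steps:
(-37/132)² - S(l(12, 10)) = (-37/132)² - (-91 - 1*(-12)) = (-37*1/132)² - (-91 + 12) = (-37/132)² - 1*(-79) = 1369/17424 + 79 = 1377865/17424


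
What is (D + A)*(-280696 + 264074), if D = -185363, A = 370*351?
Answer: 922404646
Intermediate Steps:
A = 129870
(D + A)*(-280696 + 264074) = (-185363 + 129870)*(-280696 + 264074) = -55493*(-16622) = 922404646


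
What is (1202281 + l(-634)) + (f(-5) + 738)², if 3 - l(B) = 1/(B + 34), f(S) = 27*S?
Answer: 939535801/600 ≈ 1.5659e+6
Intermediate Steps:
l(B) = 3 - 1/(34 + B) (l(B) = 3 - 1/(B + 34) = 3 - 1/(34 + B))
(1202281 + l(-634)) + (f(-5) + 738)² = (1202281 + (101 + 3*(-634))/(34 - 634)) + (27*(-5) + 738)² = (1202281 + (101 - 1902)/(-600)) + (-135 + 738)² = (1202281 - 1/600*(-1801)) + 603² = (1202281 + 1801/600) + 363609 = 721370401/600 + 363609 = 939535801/600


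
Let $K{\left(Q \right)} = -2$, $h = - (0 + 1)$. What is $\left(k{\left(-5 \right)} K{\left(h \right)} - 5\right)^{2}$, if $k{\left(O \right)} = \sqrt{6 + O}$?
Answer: $49$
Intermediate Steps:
$h = -1$ ($h = \left(-1\right) 1 = -1$)
$\left(k{\left(-5 \right)} K{\left(h \right)} - 5\right)^{2} = \left(\sqrt{6 - 5} \left(-2\right) - 5\right)^{2} = \left(\sqrt{1} \left(-2\right) - 5\right)^{2} = \left(1 \left(-2\right) - 5\right)^{2} = \left(-2 - 5\right)^{2} = \left(-7\right)^{2} = 49$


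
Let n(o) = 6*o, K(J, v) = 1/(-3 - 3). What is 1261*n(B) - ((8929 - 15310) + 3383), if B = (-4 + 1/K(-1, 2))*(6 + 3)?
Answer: -677942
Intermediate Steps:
K(J, v) = -1/6 (K(J, v) = 1/(-6) = -1/6)
B = -90 (B = (-4 + 1/(-1/6))*(6 + 3) = (-4 - 6)*9 = -10*9 = -90)
1261*n(B) - ((8929 - 15310) + 3383) = 1261*(6*(-90)) - ((8929 - 15310) + 3383) = 1261*(-540) - (-6381 + 3383) = -680940 - 1*(-2998) = -680940 + 2998 = -677942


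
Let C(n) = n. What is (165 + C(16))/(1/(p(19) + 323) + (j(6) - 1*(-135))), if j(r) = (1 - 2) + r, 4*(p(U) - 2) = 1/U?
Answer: 4470881/3458216 ≈ 1.2928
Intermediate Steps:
p(U) = 2 + 1/(4*U)
j(r) = -1 + r
(165 + C(16))/(1/(p(19) + 323) + (j(6) - 1*(-135))) = (165 + 16)/(1/((2 + (¼)/19) + 323) + ((-1 + 6) - 1*(-135))) = 181/(1/((2 + (¼)*(1/19)) + 323) + (5 + 135)) = 181/(1/((2 + 1/76) + 323) + 140) = 181/(1/(153/76 + 323) + 140) = 181/(1/(24701/76) + 140) = 181/(76/24701 + 140) = 181/(3458216/24701) = 181*(24701/3458216) = 4470881/3458216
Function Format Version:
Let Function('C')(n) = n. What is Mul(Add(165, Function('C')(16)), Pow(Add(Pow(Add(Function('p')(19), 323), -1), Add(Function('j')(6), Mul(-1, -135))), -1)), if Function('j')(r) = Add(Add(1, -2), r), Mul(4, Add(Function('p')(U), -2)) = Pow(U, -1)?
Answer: Rational(4470881, 3458216) ≈ 1.2928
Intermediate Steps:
Function('p')(U) = Add(2, Mul(Rational(1, 4), Pow(U, -1)))
Function('j')(r) = Add(-1, r)
Mul(Add(165, Function('C')(16)), Pow(Add(Pow(Add(Function('p')(19), 323), -1), Add(Function('j')(6), Mul(-1, -135))), -1)) = Mul(Add(165, 16), Pow(Add(Pow(Add(Add(2, Mul(Rational(1, 4), Pow(19, -1))), 323), -1), Add(Add(-1, 6), Mul(-1, -135))), -1)) = Mul(181, Pow(Add(Pow(Add(Add(2, Mul(Rational(1, 4), Rational(1, 19))), 323), -1), Add(5, 135)), -1)) = Mul(181, Pow(Add(Pow(Add(Add(2, Rational(1, 76)), 323), -1), 140), -1)) = Mul(181, Pow(Add(Pow(Add(Rational(153, 76), 323), -1), 140), -1)) = Mul(181, Pow(Add(Pow(Rational(24701, 76), -1), 140), -1)) = Mul(181, Pow(Add(Rational(76, 24701), 140), -1)) = Mul(181, Pow(Rational(3458216, 24701), -1)) = Mul(181, Rational(24701, 3458216)) = Rational(4470881, 3458216)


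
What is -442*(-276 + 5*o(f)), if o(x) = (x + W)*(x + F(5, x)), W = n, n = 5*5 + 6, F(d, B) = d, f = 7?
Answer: -885768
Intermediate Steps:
n = 31 (n = 25 + 6 = 31)
W = 31
o(x) = (5 + x)*(31 + x) (o(x) = (x + 31)*(x + 5) = (31 + x)*(5 + x) = (5 + x)*(31 + x))
-442*(-276 + 5*o(f)) = -442*(-276 + 5*(155 + 7² + 36*7)) = -442*(-276 + 5*(155 + 49 + 252)) = -442*(-276 + 5*456) = -442*(-276 + 2280) = -442*2004 = -885768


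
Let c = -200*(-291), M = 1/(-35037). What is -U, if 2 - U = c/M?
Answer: -2039153402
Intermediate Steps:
M = -1/35037 ≈ -2.8541e-5
c = 58200
U = 2039153402 (U = 2 - 58200/(-1/35037) = 2 - 58200*(-35037) = 2 - 1*(-2039153400) = 2 + 2039153400 = 2039153402)
-U = -1*2039153402 = -2039153402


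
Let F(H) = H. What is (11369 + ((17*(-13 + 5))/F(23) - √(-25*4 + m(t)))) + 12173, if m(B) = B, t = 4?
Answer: 541330/23 - 4*I*√6 ≈ 23536.0 - 9.798*I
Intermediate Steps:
(11369 + ((17*(-13 + 5))/F(23) - √(-25*4 + m(t)))) + 12173 = (11369 + ((17*(-13 + 5))/23 - √(-25*4 + 4))) + 12173 = (11369 + ((17*(-8))*(1/23) - √(-100 + 4))) + 12173 = (11369 + (-136*1/23 - √(-96))) + 12173 = (11369 + (-136/23 - 4*I*√6)) + 12173 = (261351/23 - 4*I*√6) + 12173 = 541330/23 - 4*I*√6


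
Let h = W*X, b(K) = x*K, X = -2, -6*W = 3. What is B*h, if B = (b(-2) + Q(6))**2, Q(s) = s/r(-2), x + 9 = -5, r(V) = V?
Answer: 625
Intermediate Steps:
W = -1/2 (W = -1/6*3 = -1/2 ≈ -0.50000)
x = -14 (x = -9 - 5 = -14)
b(K) = -14*K
Q(s) = -s/2 (Q(s) = s/(-2) = s*(-1/2) = -s/2)
h = 1 (h = -1/2*(-2) = 1)
B = 625 (B = (-14*(-2) - 1/2*6)**2 = (28 - 3)**2 = 25**2 = 625)
B*h = 625*1 = 625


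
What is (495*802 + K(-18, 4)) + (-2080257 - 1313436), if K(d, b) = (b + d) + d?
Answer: -2996735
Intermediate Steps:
K(d, b) = b + 2*d
(495*802 + K(-18, 4)) + (-2080257 - 1313436) = (495*802 + (4 + 2*(-18))) + (-2080257 - 1313436) = (396990 + (4 - 36)) - 3393693 = (396990 - 32) - 3393693 = 396958 - 3393693 = -2996735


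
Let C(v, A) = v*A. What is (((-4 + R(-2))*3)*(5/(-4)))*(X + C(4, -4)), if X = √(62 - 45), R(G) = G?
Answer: -360 + 45*√17/2 ≈ -267.23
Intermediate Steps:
C(v, A) = A*v
X = √17 ≈ 4.1231
(((-4 + R(-2))*3)*(5/(-4)))*(X + C(4, -4)) = (((-4 - 2)*3)*(5/(-4)))*(√17 - 4*4) = ((-6*3)*(5*(-¼)))*(√17 - 16) = (-18*(-5/4))*(-16 + √17) = 45*(-16 + √17)/2 = -360 + 45*√17/2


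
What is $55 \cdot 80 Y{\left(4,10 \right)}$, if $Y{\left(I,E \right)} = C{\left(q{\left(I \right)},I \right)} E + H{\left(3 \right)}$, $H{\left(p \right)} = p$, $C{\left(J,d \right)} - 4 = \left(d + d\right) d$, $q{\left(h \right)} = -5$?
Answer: $1597200$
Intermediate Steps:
$C{\left(J,d \right)} = 4 + 2 d^{2}$ ($C{\left(J,d \right)} = 4 + \left(d + d\right) d = 4 + 2 d d = 4 + 2 d^{2}$)
$Y{\left(I,E \right)} = 3 + E \left(4 + 2 I^{2}\right)$ ($Y{\left(I,E \right)} = \left(4 + 2 I^{2}\right) E + 3 = E \left(4 + 2 I^{2}\right) + 3 = 3 + E \left(4 + 2 I^{2}\right)$)
$55 \cdot 80 Y{\left(4,10 \right)} = 55 \cdot 80 \left(3 + 2 \cdot 10 \left(2 + 4^{2}\right)\right) = 4400 \left(3 + 2 \cdot 10 \left(2 + 16\right)\right) = 4400 \left(3 + 2 \cdot 10 \cdot 18\right) = 4400 \left(3 + 360\right) = 4400 \cdot 363 = 1597200$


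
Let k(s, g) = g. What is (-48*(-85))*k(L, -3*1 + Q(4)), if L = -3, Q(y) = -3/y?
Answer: -15300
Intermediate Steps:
(-48*(-85))*k(L, -3*1 + Q(4)) = (-48*(-85))*(-3*1 - 3/4) = 4080*(-3 - 3*1/4) = 4080*(-3 - 3/4) = 4080*(-15/4) = -15300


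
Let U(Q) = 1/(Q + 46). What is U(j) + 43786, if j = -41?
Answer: 218931/5 ≈ 43786.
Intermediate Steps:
U(Q) = 1/(46 + Q)
U(j) + 43786 = 1/(46 - 41) + 43786 = 1/5 + 43786 = 218931/5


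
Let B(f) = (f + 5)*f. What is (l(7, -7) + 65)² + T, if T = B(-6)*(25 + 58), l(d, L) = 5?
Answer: 5398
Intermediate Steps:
B(f) = f*(5 + f) (B(f) = (5 + f)*f = f*(5 + f))
T = 498 (T = (-6*(5 - 6))*(25 + 58) = -6*(-1)*83 = 6*83 = 498)
(l(7, -7) + 65)² + T = (5 + 65)² + 498 = 70² + 498 = 4900 + 498 = 5398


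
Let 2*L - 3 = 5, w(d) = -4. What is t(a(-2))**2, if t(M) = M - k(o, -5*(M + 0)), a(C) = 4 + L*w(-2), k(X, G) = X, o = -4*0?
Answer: 144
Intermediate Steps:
o = 0
L = 4 (L = 3/2 + (1/2)*5 = 3/2 + 5/2 = 4)
a(C) = -12 (a(C) = 4 + 4*(-4) = 4 - 16 = -12)
t(M) = M (t(M) = M - 1*0 = M + 0 = M)
t(a(-2))**2 = (-12)**2 = 144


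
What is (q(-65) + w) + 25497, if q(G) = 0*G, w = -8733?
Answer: 16764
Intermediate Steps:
q(G) = 0
(q(-65) + w) + 25497 = (0 - 8733) + 25497 = -8733 + 25497 = 16764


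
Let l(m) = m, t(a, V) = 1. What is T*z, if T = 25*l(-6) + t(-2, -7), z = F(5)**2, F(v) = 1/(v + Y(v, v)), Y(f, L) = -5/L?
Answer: -149/16 ≈ -9.3125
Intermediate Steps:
F(v) = 1/(v - 5/v)
z = 1/16 (z = (5/(-5 + 5**2))**2 = (5/(-5 + 25))**2 = (5/20)**2 = (5*(1/20))**2 = (1/4)**2 = 1/16 ≈ 0.062500)
T = -149 (T = 25*(-6) + 1 = -150 + 1 = -149)
T*z = -149*1/16 = -149/16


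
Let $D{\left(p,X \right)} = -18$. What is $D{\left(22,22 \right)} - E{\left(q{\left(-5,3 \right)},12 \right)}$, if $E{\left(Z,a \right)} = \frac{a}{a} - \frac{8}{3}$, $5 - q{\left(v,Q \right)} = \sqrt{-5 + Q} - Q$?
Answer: $- \frac{49}{3} \approx -16.333$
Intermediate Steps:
$q{\left(v,Q \right)} = 5 + Q - \sqrt{-5 + Q}$ ($q{\left(v,Q \right)} = 5 - \left(\sqrt{-5 + Q} - Q\right) = 5 + \left(Q - \sqrt{-5 + Q}\right) = 5 + Q - \sqrt{-5 + Q}$)
$E{\left(Z,a \right)} = - \frac{5}{3}$ ($E{\left(Z,a \right)} = 1 - \frac{8}{3} = - \frac{5}{3}$)
$D{\left(22,22 \right)} - E{\left(q{\left(-5,3 \right)},12 \right)} = -18 - - \frac{5}{3} = -18 + \frac{5}{3} = - \frac{49}{3}$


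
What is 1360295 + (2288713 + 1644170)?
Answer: 5293178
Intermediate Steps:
1360295 + (2288713 + 1644170) = 1360295 + 3932883 = 5293178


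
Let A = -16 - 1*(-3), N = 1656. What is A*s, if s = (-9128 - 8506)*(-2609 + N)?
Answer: -218467626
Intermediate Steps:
s = 16805202 (s = (-9128 - 8506)*(-2609 + 1656) = -17634*(-953) = 16805202)
A = -13 (A = -16 + 3 = -13)
A*s = -13*16805202 = -218467626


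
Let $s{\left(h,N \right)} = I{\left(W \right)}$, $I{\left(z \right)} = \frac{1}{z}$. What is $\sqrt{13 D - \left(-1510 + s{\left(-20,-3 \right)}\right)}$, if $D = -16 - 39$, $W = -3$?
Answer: $\frac{\sqrt{7158}}{3} \approx 28.202$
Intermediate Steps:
$D = -55$ ($D = -16 - 39 = -55$)
$s{\left(h,N \right)} = - \frac{1}{3}$ ($s{\left(h,N \right)} = \frac{1}{-3} = - \frac{1}{3}$)
$\sqrt{13 D - \left(-1510 + s{\left(-20,-3 \right)}\right)} = \sqrt{13 \left(-55\right) + \left(1510 - - \frac{1}{3}\right)} = \sqrt{-715 + \left(1510 + \frac{1}{3}\right)} = \sqrt{-715 + \frac{4531}{3}} = \sqrt{\frac{2386}{3}} = \frac{\sqrt{7158}}{3}$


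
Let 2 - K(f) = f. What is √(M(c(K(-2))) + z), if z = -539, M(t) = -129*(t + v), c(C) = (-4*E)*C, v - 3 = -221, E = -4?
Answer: √19327 ≈ 139.02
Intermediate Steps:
v = -218 (v = 3 - 221 = -218)
K(f) = 2 - f
c(C) = 16*C (c(C) = (-4*(-4))*C = 16*C)
M(t) = 28122 - 129*t (M(t) = -129*(t - 218) = -129*(-218 + t) = 28122 - 129*t)
√(M(c(K(-2))) + z) = √((28122 - 2064*(2 - 1*(-2))) - 539) = √((28122 - 2064*(2 + 2)) - 539) = √((28122 - 2064*4) - 539) = √((28122 - 129*64) - 539) = √((28122 - 8256) - 539) = √(19866 - 539) = √19327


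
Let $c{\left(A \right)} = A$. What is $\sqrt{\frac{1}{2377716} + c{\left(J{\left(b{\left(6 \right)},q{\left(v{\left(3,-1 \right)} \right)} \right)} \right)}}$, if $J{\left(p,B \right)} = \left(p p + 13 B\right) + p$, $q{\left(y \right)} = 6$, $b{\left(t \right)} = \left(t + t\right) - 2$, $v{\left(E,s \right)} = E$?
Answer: $\frac{\sqrt{265716069297261}}{1188858} \approx 13.711$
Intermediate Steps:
$b{\left(t \right)} = -2 + 2 t$ ($b{\left(t \right)} = 2 t - 2 = -2 + 2 t$)
$J{\left(p,B \right)} = p + p^{2} + 13 B$ ($J{\left(p,B \right)} = \left(p^{2} + 13 B\right) + p = p + p^{2} + 13 B$)
$\sqrt{\frac{1}{2377716} + c{\left(J{\left(b{\left(6 \right)},q{\left(v{\left(3,-1 \right)} \right)} \right)} \right)}} = \sqrt{\frac{1}{2377716} + \left(\left(-2 + 2 \cdot 6\right) + \left(-2 + 2 \cdot 6\right)^{2} + 13 \cdot 6\right)} = \sqrt{\frac{1}{2377716} + \left(\left(-2 + 12\right) + \left(-2 + 12\right)^{2} + 78\right)} = \sqrt{\frac{1}{2377716} + \left(10 + 10^{2} + 78\right)} = \sqrt{\frac{1}{2377716} + \left(10 + 100 + 78\right)} = \sqrt{\frac{1}{2377716} + 188} = \sqrt{\frac{447010609}{2377716}} = \frac{\sqrt{265716069297261}}{1188858}$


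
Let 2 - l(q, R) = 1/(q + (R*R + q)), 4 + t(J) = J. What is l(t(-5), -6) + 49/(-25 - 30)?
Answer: 1043/990 ≈ 1.0535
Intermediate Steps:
t(J) = -4 + J
l(q, R) = 2 - 1/(R² + 2*q) (l(q, R) = 2 - 1/(q + (R*R + q)) = 2 - 1/(q + (R² + q)) = 2 - 1/(q + (q + R²)) = 2 - 1/(R² + 2*q))
l(t(-5), -6) + 49/(-25 - 30) = (-1 + 2*(-6)² + 4*(-4 - 5))/((-6)² + 2*(-4 - 5)) + 49/(-25 - 30) = (-1 + 2*36 + 4*(-9))/(36 + 2*(-9)) + 49/(-55) = (-1 + 72 - 36)/(36 - 18) + 49*(-1/55) = 35/18 - 49/55 = 1043/990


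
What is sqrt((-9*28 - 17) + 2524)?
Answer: sqrt(2255) ≈ 47.487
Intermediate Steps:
sqrt((-9*28 - 17) + 2524) = sqrt((-252 - 17) + 2524) = sqrt(-269 + 2524) = sqrt(2255)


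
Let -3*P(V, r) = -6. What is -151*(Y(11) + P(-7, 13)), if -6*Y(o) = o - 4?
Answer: -755/6 ≈ -125.83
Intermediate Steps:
P(V, r) = 2 (P(V, r) = -⅓*(-6) = 2)
Y(o) = ⅔ - o/6 (Y(o) = -(o - 4)/6 = -(-4 + o)/6 = ⅔ - o/6)
-151*(Y(11) + P(-7, 13)) = -151*((⅔ - ⅙*11) + 2) = -151*((⅔ - 11/6) + 2) = -151*(-7/6 + 2) = -151*⅚ = -755/6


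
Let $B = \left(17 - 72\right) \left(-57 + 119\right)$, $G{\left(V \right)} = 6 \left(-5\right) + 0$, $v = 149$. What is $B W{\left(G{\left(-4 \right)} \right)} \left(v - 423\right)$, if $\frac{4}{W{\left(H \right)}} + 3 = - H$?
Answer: $\frac{3737360}{27} \approx 1.3842 \cdot 10^{5}$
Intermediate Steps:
$G{\left(V \right)} = -30$ ($G{\left(V \right)} = -30 + 0 = -30$)
$B = -3410$ ($B = \left(-55\right) 62 = -3410$)
$W{\left(H \right)} = \frac{4}{-3 - H}$
$B W{\left(G{\left(-4 \right)} \right)} \left(v - 423\right) = - 3410 \left(- \frac{4}{3 - 30}\right) \left(149 - 423\right) = - 3410 \left(- \frac{4}{-27}\right) \left(149 - 423\right) = - 3410 \left(\left(-4\right) \left(- \frac{1}{27}\right)\right) \left(-274\right) = \left(-3410\right) \frac{4}{27} \left(-274\right) = \left(- \frac{13640}{27}\right) \left(-274\right) = \frac{3737360}{27}$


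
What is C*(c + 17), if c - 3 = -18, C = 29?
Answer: 58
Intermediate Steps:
c = -15 (c = 3 - 18 = -15)
C*(c + 17) = 29*(-15 + 17) = 29*2 = 58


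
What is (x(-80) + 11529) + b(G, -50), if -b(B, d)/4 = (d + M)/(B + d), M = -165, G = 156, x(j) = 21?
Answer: 612580/53 ≈ 11558.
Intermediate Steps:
b(B, d) = -4*(-165 + d)/(B + d) (b(B, d) = -4*(d - 165)/(B + d) = -4*(-165 + d)/(B + d))
(x(-80) + 11529) + b(G, -50) = (21 + 11529) + 4*(165 - 1*(-50))/(156 - 50) = 11550 + 4*(165 + 50)/106 = 11550 + 4*(1/106)*215 = 11550 + 430/53 = 612580/53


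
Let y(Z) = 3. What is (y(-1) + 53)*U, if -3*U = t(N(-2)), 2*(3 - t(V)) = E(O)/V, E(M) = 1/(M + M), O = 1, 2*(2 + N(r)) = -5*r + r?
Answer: -161/3 ≈ -53.667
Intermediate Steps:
N(r) = -2 - 2*r (N(r) = -2 + (-5*r + r)/2 = -2 + (-4*r)/2 = -2 - 2*r)
E(M) = 1/(2*M)
t(V) = 3 - 1/(4*V) (t(V) = 3 - (½)/1/(2*V) = 3 - (½)*1/(2*V) = 3 - 1/(4*V))
U = -23/24 (U = -(3 - 1/(4*(-2 - 2*(-2))))/3 = -(3 - 1/(4*(-2 + 4)))/3 = -(3 - ¼/2)/3 = -(3 - ¼*½)/3 = -(3 - ⅛)/3 = -⅓*23/8 = -23/24 ≈ -0.95833)
(y(-1) + 53)*U = (3 + 53)*(-23/24) = 56*(-23/24) = -161/3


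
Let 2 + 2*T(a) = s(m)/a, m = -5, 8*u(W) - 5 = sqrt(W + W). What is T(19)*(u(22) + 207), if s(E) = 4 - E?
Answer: -48169/304 - 29*sqrt(11)/152 ≈ -159.08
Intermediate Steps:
u(W) = 5/8 + sqrt(2)*sqrt(W)/8 (u(W) = 5/8 + sqrt(W + W)/8 = 5/8 + sqrt(2*W)/8 = 5/8 + (sqrt(2)*sqrt(W))/8 = 5/8 + sqrt(2)*sqrt(W)/8)
T(a) = -1 + 9/(2*a) (T(a) = -1 + ((4 - 1*(-5))/a)/2 = -1 + ((4 + 5)/a)/2 = -1 + (9/a)/2 = -1 + 9/(2*a))
T(19)*(u(22) + 207) = ((9/2 - 1*19)/19)*((5/8 + sqrt(2)*sqrt(22)/8) + 207) = ((9/2 - 19)/19)*((5/8 + sqrt(11)/4) + 207) = ((1/19)*(-29/2))*(1661/8 + sqrt(11)/4) = -29*(1661/8 + sqrt(11)/4)/38 = -48169/304 - 29*sqrt(11)/152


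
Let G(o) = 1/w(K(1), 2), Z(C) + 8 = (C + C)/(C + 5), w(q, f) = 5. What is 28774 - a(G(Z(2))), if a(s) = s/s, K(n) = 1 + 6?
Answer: 28773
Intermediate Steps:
K(n) = 7
Z(C) = -8 + 2*C/(5 + C) (Z(C) = -8 + (C + C)/(C + 5) = -8 + (2*C)/(5 + C) = -8 + 2*C/(5 + C))
G(o) = 1/5
a(s) = 1
28774 - a(G(Z(2))) = 28774 - 1*1 = 28774 - 1 = 28773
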